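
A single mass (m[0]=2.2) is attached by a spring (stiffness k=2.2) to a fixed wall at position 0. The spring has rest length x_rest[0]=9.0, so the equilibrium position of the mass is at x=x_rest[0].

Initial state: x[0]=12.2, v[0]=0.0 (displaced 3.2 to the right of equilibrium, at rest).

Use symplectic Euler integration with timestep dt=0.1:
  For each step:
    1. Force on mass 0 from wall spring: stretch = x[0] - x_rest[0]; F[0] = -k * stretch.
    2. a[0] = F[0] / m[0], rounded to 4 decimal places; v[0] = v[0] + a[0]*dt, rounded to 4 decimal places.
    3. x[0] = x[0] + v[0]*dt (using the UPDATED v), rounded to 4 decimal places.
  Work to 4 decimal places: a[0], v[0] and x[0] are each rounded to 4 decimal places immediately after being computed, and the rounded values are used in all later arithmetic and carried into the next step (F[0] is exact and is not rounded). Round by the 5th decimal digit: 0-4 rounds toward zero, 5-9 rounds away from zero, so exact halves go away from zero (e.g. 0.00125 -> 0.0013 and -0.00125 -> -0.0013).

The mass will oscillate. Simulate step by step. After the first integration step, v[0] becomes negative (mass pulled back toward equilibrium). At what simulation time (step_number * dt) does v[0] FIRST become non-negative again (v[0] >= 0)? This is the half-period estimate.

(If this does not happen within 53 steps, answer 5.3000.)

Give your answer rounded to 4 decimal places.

Step 0: x=[12.2000] v=[0.0000]
Step 1: x=[12.1680] v=[-0.3200]
Step 2: x=[12.1043] v=[-0.6368]
Step 3: x=[12.0096] v=[-0.9472]
Step 4: x=[11.8848] v=[-1.2482]
Step 5: x=[11.7311] v=[-1.5367]
Step 6: x=[11.5501] v=[-1.8098]
Step 7: x=[11.3436] v=[-2.0648]
Step 8: x=[11.1137] v=[-2.2992]
Step 9: x=[10.8626] v=[-2.5106]
Step 10: x=[10.5929] v=[-2.6969]
Step 11: x=[10.3073] v=[-2.8562]
Step 12: x=[10.0086] v=[-2.9869]
Step 13: x=[9.6998] v=[-3.0878]
Step 14: x=[9.3840] v=[-3.1578]
Step 15: x=[9.0644] v=[-3.1962]
Step 16: x=[8.7441] v=[-3.2026]
Step 17: x=[8.4264] v=[-3.1770]
Step 18: x=[8.1144] v=[-3.1196]
Step 19: x=[7.8113] v=[-3.0310]
Step 20: x=[7.5201] v=[-2.9121]
Step 21: x=[7.2437] v=[-2.7641]
Step 22: x=[6.9849] v=[-2.5885]
Step 23: x=[6.7462] v=[-2.3870]
Step 24: x=[6.5300] v=[-2.1616]
Step 25: x=[6.3385] v=[-1.9146]
Step 26: x=[6.1737] v=[-1.6485]
Step 27: x=[6.0371] v=[-1.3659]
Step 28: x=[5.9301] v=[-1.0696]
Step 29: x=[5.8538] v=[-0.7626]
Step 30: x=[5.8090] v=[-0.4480]
Step 31: x=[5.7961] v=[-0.1289]
Step 32: x=[5.8153] v=[0.1915]
First v>=0 after going negative at step 32, time=3.2000

Answer: 3.2000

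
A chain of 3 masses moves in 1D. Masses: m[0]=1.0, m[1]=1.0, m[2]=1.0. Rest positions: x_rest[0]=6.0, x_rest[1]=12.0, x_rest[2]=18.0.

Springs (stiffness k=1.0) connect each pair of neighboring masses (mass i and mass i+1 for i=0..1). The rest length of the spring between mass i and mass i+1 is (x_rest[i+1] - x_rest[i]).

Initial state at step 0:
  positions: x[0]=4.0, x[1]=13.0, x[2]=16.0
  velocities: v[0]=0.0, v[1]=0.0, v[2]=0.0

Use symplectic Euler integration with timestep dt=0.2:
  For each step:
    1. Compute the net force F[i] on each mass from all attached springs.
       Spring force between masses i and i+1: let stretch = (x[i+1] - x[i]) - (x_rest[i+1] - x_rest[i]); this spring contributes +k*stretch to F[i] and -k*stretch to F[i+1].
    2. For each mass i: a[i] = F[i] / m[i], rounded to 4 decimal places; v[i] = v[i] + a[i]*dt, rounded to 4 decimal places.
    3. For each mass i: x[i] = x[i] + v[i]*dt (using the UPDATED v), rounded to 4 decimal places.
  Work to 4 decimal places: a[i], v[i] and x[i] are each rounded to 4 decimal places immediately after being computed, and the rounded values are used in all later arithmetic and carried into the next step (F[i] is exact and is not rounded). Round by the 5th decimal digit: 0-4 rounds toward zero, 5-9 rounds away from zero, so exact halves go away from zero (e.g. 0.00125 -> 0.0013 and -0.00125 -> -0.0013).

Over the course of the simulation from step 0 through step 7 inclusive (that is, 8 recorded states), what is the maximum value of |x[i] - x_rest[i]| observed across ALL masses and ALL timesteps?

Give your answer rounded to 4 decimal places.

Answer: 2.7517

Derivation:
Step 0: x=[4.0000 13.0000 16.0000] v=[0.0000 0.0000 0.0000]
Step 1: x=[4.1200 12.7600 16.1200] v=[0.6000 -1.2000 0.6000]
Step 2: x=[4.3456 12.3088 16.3456] v=[1.1280 -2.2560 1.1280]
Step 3: x=[4.6497 11.7005 16.6497] v=[1.5206 -3.0413 1.5206]
Step 4: x=[4.9959 11.0082 16.9959] v=[1.7308 -3.4616 1.7308]
Step 5: x=[5.3426 10.3149 17.3426] v=[1.7333 -3.4665 1.7333]
Step 6: x=[5.6482 9.7038 17.6482] v=[1.5278 -3.0554 1.5278]
Step 7: x=[5.8760 9.2483 17.8760] v=[1.1389 -2.2776 1.1389]
Max displacement = 2.7517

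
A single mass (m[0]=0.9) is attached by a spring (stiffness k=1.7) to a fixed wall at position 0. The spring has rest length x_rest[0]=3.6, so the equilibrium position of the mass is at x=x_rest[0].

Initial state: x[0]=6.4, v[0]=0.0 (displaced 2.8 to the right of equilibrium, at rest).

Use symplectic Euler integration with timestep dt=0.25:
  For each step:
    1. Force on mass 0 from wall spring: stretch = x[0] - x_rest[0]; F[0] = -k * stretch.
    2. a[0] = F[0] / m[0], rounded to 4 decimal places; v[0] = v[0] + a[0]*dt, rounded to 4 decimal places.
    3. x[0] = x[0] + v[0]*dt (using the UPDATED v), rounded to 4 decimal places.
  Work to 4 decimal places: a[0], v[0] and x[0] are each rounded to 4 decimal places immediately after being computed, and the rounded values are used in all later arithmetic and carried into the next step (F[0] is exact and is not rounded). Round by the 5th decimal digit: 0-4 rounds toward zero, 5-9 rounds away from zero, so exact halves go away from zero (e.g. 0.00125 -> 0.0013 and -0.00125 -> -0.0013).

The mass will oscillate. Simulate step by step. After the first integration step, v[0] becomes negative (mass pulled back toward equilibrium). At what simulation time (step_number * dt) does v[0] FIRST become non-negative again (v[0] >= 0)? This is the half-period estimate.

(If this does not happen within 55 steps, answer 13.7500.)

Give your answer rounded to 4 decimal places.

Answer: 2.5000

Derivation:
Step 0: x=[6.4000] v=[0.0000]
Step 1: x=[6.0695] v=[-1.3222]
Step 2: x=[5.4474] v=[-2.4884]
Step 3: x=[4.6072] v=[-3.3608]
Step 4: x=[3.6481] v=[-3.8364]
Step 5: x=[2.6833] v=[-3.8591]
Step 6: x=[1.8268] v=[-3.4262]
Step 7: x=[1.1796] v=[-2.5889]
Step 8: x=[0.8181] v=[-1.4459]
Step 9: x=[0.7851] v=[-0.1322]
Step 10: x=[1.0844] v=[1.1971]
First v>=0 after going negative at step 10, time=2.5000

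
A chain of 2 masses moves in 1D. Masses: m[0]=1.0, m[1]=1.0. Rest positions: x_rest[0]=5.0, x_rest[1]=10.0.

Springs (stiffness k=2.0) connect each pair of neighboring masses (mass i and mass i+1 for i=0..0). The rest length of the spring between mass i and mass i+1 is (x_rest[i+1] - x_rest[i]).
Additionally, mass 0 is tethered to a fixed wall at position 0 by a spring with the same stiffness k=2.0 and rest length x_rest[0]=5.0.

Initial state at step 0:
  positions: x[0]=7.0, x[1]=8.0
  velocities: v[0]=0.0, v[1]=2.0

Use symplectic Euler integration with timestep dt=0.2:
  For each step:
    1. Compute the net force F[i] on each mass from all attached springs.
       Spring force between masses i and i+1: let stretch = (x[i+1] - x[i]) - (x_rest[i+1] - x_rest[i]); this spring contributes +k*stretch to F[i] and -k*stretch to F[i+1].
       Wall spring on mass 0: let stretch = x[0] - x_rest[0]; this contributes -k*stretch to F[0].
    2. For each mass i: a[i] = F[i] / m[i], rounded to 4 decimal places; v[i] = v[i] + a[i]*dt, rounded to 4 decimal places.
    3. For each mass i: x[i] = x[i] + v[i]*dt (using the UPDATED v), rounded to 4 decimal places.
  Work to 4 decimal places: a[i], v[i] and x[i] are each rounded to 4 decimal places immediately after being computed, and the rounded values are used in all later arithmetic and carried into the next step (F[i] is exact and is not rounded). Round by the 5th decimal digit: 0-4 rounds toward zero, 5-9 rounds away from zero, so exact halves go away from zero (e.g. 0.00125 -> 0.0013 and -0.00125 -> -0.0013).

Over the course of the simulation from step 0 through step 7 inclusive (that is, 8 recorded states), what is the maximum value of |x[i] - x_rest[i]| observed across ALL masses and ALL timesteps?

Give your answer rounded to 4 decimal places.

Step 0: x=[7.0000 8.0000] v=[0.0000 2.0000]
Step 1: x=[6.5200 8.7200] v=[-2.4000 3.6000]
Step 2: x=[5.6944 9.6640] v=[-4.1280 4.7200]
Step 3: x=[4.7308 10.6904] v=[-4.8179 5.1322]
Step 4: x=[3.8655 11.6401] v=[-4.3264 4.7484]
Step 5: x=[3.3129 12.3678] v=[-2.7628 3.6386]
Step 6: x=[3.2197 12.7711] v=[-0.4660 2.0166]
Step 7: x=[3.6330 12.8103] v=[2.0667 0.1960]
Max displacement = 2.8103

Answer: 2.8103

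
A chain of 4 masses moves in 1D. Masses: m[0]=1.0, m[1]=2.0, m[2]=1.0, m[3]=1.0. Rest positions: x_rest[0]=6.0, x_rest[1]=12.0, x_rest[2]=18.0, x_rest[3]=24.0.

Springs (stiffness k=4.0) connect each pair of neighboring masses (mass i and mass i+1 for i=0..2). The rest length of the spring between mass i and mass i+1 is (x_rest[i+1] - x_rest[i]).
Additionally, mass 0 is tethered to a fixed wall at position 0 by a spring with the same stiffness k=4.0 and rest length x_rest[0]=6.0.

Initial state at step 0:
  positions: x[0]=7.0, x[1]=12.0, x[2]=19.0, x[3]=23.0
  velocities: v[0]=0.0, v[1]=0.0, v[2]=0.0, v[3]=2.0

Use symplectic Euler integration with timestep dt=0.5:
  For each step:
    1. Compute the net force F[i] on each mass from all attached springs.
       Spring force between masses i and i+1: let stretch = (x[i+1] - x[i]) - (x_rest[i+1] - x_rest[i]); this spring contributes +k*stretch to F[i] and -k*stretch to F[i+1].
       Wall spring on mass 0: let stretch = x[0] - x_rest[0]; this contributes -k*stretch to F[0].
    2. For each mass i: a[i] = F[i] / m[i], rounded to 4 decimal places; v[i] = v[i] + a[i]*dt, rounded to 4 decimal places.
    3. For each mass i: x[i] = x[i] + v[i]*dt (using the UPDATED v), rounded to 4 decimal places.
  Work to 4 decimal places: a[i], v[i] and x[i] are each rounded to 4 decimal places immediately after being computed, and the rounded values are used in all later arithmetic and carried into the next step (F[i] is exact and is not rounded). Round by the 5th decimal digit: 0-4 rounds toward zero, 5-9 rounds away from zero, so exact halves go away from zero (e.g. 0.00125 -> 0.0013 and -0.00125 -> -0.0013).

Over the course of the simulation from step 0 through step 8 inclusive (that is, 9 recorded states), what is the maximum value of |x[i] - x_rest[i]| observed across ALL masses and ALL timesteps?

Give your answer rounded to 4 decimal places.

Step 0: x=[7.0000 12.0000 19.0000 23.0000] v=[0.0000 0.0000 0.0000 2.0000]
Step 1: x=[5.0000 13.0000 16.0000 26.0000] v=[-4.0000 2.0000 -6.0000 6.0000]
Step 2: x=[6.0000 11.5000 20.0000 25.0000] v=[2.0000 -3.0000 8.0000 -2.0000]
Step 3: x=[6.5000 11.5000 20.5000 25.0000] v=[1.0000 0.0000 1.0000 0.0000]
Step 4: x=[5.5000 13.5000 16.5000 26.5000] v=[-2.0000 4.0000 -8.0000 3.0000]
Step 5: x=[7.0000 13.0000 19.5000 24.0000] v=[3.0000 -1.0000 6.0000 -5.0000]
Step 6: x=[7.5000 12.7500 20.5000 23.0000] v=[1.0000 -0.5000 2.0000 -2.0000]
Step 7: x=[5.7500 13.7500 16.2500 25.5000] v=[-3.5000 2.0000 -8.5000 5.0000]
Step 8: x=[6.2500 12.0000 18.7500 24.7500] v=[1.0000 -3.5000 5.0000 -1.5000]
Max displacement = 2.5000

Answer: 2.5000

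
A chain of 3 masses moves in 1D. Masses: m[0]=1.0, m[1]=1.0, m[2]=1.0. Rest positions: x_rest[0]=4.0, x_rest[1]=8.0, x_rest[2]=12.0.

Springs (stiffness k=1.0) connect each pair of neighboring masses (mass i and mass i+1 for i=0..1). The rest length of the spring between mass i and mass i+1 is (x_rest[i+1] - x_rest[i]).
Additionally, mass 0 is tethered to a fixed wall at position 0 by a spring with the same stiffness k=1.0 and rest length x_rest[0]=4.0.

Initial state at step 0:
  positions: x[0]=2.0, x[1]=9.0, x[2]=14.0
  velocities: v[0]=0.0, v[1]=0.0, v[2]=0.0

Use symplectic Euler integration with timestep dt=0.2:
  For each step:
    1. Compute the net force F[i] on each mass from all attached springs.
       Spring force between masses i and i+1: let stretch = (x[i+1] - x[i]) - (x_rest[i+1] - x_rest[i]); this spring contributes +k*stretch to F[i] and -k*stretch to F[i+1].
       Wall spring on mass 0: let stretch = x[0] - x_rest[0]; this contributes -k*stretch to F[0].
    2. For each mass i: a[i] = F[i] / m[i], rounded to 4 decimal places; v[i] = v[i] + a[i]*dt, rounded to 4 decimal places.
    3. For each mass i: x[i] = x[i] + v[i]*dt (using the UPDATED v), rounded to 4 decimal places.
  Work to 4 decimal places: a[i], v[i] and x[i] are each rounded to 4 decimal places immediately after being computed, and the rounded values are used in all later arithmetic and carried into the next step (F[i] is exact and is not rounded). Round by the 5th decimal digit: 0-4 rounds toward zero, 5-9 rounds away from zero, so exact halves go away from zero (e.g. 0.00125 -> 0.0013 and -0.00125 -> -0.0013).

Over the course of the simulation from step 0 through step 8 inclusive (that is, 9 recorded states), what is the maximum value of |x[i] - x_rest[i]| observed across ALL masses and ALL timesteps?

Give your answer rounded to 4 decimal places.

Step 0: x=[2.0000 9.0000 14.0000] v=[0.0000 0.0000 0.0000]
Step 1: x=[2.2000 8.9200 13.9600] v=[1.0000 -0.4000 -0.2000]
Step 2: x=[2.5808 8.7728 13.8784] v=[1.9040 -0.7360 -0.4080]
Step 3: x=[3.1060 8.5821 13.7526] v=[2.6262 -0.9533 -0.6291]
Step 4: x=[3.7260 8.3792 13.5800] v=[3.1002 -1.0144 -0.8632]
Step 5: x=[4.3831 8.1982 13.3593] v=[3.2856 -0.9049 -1.1034]
Step 6: x=[5.0175 8.0711 13.0922] v=[3.1720 -0.6357 -1.3356]
Step 7: x=[5.5733 8.0227 12.7842] v=[2.7792 -0.2422 -1.5398]
Step 8: x=[6.0042 8.0667 12.4458] v=[2.1544 0.2202 -1.6921]
Max displacement = 2.0042

Answer: 2.0042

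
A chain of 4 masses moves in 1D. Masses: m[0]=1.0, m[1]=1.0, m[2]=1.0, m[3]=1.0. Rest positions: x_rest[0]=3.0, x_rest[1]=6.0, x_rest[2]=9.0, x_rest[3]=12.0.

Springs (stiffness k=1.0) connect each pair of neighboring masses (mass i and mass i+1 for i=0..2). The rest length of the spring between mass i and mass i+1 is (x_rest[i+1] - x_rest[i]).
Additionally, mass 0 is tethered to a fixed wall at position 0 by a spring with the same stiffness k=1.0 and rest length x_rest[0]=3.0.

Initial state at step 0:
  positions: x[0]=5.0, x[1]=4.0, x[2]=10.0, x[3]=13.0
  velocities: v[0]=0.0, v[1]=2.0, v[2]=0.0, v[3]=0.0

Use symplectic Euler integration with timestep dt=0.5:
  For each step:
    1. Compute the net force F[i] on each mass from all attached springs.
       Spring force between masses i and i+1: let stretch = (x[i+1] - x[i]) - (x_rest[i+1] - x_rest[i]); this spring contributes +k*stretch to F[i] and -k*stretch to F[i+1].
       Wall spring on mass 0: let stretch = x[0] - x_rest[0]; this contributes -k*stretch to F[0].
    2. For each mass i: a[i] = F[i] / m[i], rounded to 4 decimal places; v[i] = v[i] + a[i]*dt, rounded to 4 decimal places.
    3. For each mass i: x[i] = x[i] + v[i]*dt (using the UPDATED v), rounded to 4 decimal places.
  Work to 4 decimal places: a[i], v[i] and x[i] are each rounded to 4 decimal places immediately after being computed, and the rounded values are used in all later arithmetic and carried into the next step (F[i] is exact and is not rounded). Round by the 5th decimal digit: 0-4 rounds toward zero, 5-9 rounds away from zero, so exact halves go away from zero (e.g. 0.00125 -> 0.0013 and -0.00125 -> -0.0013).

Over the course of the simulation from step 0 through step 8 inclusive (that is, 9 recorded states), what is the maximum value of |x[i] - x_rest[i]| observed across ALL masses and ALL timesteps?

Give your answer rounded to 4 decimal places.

Answer: 3.9063

Derivation:
Step 0: x=[5.0000 4.0000 10.0000 13.0000] v=[0.0000 2.0000 0.0000 0.0000]
Step 1: x=[3.5000 6.7500 9.2500 13.0000] v=[-3.0000 5.5000 -1.5000 0.0000]
Step 2: x=[1.9375 9.3125 8.8125 12.8125] v=[-3.1250 5.1250 -0.8750 -0.3750]
Step 3: x=[1.7344 9.9063 9.5000 12.3750] v=[-0.4063 1.1875 1.3750 -0.8750]
Step 4: x=[3.1407 8.3555 11.0079 11.9688] v=[2.8125 -3.1016 3.0157 -0.8125]
Step 5: x=[5.0655 6.1641 12.0929 12.0724] v=[3.8496 -4.3828 2.1700 0.2071]
Step 6: x=[5.9986 5.1803 11.6906 12.9311] v=[1.8662 -1.9677 -0.8047 1.7174]
Step 7: x=[5.2275 6.0286 9.9708 14.2297] v=[-1.5423 1.6966 -3.4396 2.5972]
Step 8: x=[3.3498 7.6622 8.3302 15.2136] v=[-3.7555 3.2672 -3.2813 1.9678]
Max displacement = 3.9063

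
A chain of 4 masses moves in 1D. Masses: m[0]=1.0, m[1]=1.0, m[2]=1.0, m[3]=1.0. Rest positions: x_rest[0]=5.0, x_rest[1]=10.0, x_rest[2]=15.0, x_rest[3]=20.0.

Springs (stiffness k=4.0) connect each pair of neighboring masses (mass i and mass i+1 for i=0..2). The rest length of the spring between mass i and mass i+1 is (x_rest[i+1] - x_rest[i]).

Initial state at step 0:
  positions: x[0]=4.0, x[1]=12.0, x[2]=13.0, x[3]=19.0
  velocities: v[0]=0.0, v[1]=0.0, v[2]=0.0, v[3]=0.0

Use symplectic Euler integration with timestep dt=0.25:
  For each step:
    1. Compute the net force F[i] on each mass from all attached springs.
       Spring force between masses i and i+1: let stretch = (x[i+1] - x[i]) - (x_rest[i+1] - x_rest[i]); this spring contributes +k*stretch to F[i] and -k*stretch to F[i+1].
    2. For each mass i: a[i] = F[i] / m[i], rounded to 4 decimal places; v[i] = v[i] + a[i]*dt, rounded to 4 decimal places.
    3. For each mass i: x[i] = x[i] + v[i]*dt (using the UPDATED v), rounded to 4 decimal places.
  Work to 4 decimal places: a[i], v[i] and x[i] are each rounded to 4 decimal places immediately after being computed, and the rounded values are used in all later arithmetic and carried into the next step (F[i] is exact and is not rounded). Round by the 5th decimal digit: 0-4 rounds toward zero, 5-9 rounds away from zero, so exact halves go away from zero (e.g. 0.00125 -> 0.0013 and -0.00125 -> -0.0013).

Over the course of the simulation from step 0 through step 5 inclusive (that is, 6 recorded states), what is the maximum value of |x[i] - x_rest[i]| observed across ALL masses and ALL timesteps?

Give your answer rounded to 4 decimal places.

Step 0: x=[4.0000 12.0000 13.0000 19.0000] v=[0.0000 0.0000 0.0000 0.0000]
Step 1: x=[4.7500 10.2500 14.2500 18.7500] v=[3.0000 -7.0000 5.0000 -1.0000]
Step 2: x=[5.6250 8.1250 15.6250 18.6250] v=[3.5000 -8.5000 5.5000 -0.5000]
Step 3: x=[5.8750 7.2500 15.8750 19.0000] v=[1.0000 -3.5000 1.0000 1.5000]
Step 4: x=[5.2188 8.1875 14.7500 19.8438] v=[-2.6250 3.7500 -4.5000 3.3750]
Step 5: x=[4.0547 10.0235 13.2578 20.6641] v=[-4.6563 7.3438 -5.9687 3.2812]
Max displacement = 2.7500

Answer: 2.7500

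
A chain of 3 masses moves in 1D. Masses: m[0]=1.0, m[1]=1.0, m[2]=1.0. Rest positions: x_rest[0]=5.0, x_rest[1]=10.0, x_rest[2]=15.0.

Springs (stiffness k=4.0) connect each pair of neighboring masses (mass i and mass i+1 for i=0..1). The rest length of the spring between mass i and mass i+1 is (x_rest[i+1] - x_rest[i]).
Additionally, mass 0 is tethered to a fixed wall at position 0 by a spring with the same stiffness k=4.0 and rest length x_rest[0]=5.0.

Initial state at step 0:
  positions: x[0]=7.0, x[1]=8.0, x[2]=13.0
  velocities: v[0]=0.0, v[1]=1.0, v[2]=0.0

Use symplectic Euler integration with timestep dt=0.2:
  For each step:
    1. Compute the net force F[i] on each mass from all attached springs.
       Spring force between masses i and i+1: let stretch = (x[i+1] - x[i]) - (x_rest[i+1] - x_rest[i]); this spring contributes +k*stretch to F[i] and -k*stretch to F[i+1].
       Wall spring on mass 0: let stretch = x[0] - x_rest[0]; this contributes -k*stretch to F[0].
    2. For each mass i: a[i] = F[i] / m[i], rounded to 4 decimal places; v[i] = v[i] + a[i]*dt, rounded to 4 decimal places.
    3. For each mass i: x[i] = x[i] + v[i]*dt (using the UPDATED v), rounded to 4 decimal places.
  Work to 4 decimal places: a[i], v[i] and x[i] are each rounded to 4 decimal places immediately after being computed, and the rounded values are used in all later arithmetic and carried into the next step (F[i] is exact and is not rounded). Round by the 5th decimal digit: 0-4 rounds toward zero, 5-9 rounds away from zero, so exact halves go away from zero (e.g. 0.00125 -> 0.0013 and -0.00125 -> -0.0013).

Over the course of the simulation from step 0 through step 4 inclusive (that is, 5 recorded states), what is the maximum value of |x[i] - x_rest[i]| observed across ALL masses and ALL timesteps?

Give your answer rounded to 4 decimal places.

Step 0: x=[7.0000 8.0000 13.0000] v=[0.0000 1.0000 0.0000]
Step 1: x=[6.0400 8.8400 13.0000] v=[-4.8000 4.2000 0.0000]
Step 2: x=[4.5616 9.8976 13.1344] v=[-7.3920 5.2880 0.6720]
Step 3: x=[3.2071 10.6193 13.5509] v=[-6.7725 3.6086 2.0826]
Step 4: x=[2.5254 10.6241 14.2984] v=[-3.4084 0.0241 3.7373]
Max displacement = 2.4746

Answer: 2.4746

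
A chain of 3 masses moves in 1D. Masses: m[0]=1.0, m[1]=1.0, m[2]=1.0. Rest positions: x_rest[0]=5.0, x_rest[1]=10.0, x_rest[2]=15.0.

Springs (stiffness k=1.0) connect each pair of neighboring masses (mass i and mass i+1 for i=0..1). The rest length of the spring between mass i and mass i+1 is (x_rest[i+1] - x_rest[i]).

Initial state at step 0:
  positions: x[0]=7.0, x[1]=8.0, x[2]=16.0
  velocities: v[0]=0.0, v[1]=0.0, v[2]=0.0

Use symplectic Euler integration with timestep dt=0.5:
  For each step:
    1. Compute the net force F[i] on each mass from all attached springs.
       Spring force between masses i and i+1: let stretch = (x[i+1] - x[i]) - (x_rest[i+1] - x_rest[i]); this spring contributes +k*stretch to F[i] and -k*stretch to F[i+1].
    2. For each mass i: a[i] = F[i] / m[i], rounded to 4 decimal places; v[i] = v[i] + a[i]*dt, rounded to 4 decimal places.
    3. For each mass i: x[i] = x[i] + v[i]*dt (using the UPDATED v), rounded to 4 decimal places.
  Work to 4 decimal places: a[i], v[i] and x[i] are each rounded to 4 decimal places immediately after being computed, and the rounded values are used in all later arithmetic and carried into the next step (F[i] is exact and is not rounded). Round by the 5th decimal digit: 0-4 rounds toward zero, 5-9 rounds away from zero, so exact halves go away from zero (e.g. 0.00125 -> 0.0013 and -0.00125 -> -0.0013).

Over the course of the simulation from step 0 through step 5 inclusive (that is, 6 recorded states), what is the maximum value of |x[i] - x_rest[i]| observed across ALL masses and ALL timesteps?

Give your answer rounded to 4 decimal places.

Step 0: x=[7.0000 8.0000 16.0000] v=[0.0000 0.0000 0.0000]
Step 1: x=[6.0000 9.7500 15.2500] v=[-2.0000 3.5000 -1.5000]
Step 2: x=[4.6875 11.9375 14.3750] v=[-2.6250 4.3750 -1.7500]
Step 3: x=[3.9375 12.9219 14.1406] v=[-1.5000 1.9688 -0.4688]
Step 4: x=[4.1836 11.9649 14.8516] v=[0.4922 -1.9141 1.4219]
Step 5: x=[5.1251 9.7842 16.0909] v=[1.8829 -4.3614 2.4786]
Max displacement = 2.9219

Answer: 2.9219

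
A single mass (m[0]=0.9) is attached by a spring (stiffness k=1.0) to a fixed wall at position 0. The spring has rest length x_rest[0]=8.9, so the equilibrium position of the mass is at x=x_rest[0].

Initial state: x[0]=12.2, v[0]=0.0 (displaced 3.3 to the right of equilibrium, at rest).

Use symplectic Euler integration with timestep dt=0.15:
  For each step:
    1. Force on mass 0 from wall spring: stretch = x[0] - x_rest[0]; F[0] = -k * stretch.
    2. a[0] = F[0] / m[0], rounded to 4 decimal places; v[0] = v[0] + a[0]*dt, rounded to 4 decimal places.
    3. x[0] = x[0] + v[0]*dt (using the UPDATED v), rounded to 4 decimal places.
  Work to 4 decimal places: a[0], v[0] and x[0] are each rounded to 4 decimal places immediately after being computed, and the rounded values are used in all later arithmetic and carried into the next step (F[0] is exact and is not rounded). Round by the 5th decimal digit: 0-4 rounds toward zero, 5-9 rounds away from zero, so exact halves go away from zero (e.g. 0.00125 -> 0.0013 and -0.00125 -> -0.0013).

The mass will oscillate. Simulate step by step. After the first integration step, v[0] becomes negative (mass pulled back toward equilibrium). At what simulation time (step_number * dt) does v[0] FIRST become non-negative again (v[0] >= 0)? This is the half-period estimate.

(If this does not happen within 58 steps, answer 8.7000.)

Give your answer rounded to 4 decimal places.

Step 0: x=[12.2000] v=[0.0000]
Step 1: x=[12.1175] v=[-0.5500]
Step 2: x=[11.9546] v=[-1.0863]
Step 3: x=[11.7153] v=[-1.5954]
Step 4: x=[11.4056] v=[-2.0646]
Step 5: x=[11.0333] v=[-2.4822]
Step 6: x=[10.6076] v=[-2.8377]
Step 7: x=[10.1393] v=[-3.1223]
Step 8: x=[9.6400] v=[-3.3289]
Step 9: x=[9.1222] v=[-3.4522]
Step 10: x=[8.5988] v=[-3.4892]
Step 11: x=[8.0830] v=[-3.4390]
Step 12: x=[7.5876] v=[-3.3028]
Step 13: x=[7.1250] v=[-3.0841]
Step 14: x=[6.7068] v=[-2.7883]
Step 15: x=[6.3434] v=[-2.4228]
Step 16: x=[6.0439] v=[-1.9967]
Step 17: x=[5.8158] v=[-1.5207]
Step 18: x=[5.6648] v=[-1.0067]
Step 19: x=[5.5947] v=[-0.4675]
Step 20: x=[5.6072] v=[0.0834]
First v>=0 after going negative at step 20, time=3.0000

Answer: 3.0000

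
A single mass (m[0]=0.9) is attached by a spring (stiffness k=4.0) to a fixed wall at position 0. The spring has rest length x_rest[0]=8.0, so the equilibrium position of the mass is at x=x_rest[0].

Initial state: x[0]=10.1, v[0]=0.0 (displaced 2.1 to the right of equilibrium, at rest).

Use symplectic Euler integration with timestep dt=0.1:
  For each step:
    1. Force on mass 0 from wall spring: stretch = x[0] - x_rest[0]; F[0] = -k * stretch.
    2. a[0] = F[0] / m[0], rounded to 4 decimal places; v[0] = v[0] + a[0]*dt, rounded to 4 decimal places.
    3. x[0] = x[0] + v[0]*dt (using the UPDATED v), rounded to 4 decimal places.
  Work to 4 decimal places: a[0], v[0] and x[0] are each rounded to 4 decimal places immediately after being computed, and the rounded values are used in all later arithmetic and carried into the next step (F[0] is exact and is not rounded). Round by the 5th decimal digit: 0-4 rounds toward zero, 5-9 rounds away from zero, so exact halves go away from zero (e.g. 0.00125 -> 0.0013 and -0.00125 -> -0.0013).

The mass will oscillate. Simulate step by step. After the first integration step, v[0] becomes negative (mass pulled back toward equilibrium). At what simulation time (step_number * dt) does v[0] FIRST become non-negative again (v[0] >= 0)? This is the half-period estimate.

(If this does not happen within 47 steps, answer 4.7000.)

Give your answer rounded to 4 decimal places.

Step 0: x=[10.1000] v=[0.0000]
Step 1: x=[10.0067] v=[-0.9333]
Step 2: x=[9.8242] v=[-1.8252]
Step 3: x=[9.5606] v=[-2.6360]
Step 4: x=[9.2276] v=[-3.3296]
Step 5: x=[8.8401] v=[-3.8752]
Step 6: x=[8.4152] v=[-4.2486]
Step 7: x=[7.9719] v=[-4.4331]
Step 8: x=[7.5298] v=[-4.4206]
Step 9: x=[7.1086] v=[-4.2116]
Step 10: x=[6.7271] v=[-3.8154]
Step 11: x=[6.4021] v=[-3.2497]
Step 12: x=[6.1482] v=[-2.5395]
Step 13: x=[5.9766] v=[-1.7165]
Step 14: x=[5.8949] v=[-0.8172]
Step 15: x=[5.9067] v=[0.1184]
First v>=0 after going negative at step 15, time=1.5000

Answer: 1.5000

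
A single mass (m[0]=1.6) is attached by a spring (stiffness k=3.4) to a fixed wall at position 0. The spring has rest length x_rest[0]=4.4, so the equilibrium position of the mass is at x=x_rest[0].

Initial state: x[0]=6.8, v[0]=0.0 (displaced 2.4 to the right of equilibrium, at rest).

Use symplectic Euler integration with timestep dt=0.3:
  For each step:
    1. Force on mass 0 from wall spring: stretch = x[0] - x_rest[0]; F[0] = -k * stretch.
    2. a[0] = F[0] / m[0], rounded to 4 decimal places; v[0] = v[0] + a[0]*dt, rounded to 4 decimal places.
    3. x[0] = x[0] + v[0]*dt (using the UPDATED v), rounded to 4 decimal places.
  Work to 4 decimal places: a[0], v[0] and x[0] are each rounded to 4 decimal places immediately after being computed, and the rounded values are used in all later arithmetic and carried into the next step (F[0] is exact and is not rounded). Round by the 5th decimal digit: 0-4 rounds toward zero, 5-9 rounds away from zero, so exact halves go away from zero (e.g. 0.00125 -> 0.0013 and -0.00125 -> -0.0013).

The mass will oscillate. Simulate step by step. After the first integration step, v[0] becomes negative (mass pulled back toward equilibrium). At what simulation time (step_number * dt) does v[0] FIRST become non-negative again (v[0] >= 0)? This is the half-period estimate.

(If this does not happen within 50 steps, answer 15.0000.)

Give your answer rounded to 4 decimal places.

Step 0: x=[6.8000] v=[0.0000]
Step 1: x=[6.3410] v=[-1.5300]
Step 2: x=[5.5108] v=[-2.7674]
Step 3: x=[4.4681] v=[-3.4756]
Step 4: x=[3.4124] v=[-3.5190]
Step 5: x=[2.5456] v=[-2.8894]
Step 6: x=[2.0334] v=[-1.7072]
Step 7: x=[1.9739] v=[-0.1985]
Step 8: x=[2.3784] v=[1.3482]
First v>=0 after going negative at step 8, time=2.4000

Answer: 2.4000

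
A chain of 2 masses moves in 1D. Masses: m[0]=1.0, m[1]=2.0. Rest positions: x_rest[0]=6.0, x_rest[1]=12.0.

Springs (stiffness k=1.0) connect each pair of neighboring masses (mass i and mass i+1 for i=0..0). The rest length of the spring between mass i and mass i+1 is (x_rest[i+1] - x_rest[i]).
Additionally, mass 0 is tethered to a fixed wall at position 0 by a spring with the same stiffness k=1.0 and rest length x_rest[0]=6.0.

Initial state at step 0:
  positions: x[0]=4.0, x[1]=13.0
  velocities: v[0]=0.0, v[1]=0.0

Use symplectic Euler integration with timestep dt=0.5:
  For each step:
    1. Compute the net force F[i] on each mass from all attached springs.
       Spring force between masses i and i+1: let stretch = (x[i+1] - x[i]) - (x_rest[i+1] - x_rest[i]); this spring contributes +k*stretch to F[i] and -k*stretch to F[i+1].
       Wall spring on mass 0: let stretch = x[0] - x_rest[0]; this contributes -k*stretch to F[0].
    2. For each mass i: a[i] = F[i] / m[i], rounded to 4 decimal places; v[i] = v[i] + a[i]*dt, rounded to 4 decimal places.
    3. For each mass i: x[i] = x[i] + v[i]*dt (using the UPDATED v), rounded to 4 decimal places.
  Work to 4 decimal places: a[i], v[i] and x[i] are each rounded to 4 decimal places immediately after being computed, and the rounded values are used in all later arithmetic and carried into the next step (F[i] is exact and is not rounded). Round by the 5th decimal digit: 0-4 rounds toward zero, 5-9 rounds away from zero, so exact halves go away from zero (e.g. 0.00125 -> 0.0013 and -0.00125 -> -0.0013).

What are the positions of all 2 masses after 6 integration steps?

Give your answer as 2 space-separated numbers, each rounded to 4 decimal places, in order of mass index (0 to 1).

Step 0: x=[4.0000 13.0000] v=[0.0000 0.0000]
Step 1: x=[5.2500 12.6250] v=[2.5000 -0.7500]
Step 2: x=[7.0313 12.0781] v=[3.5625 -1.0938]
Step 3: x=[8.3165 11.6504] v=[2.5703 -0.8555]
Step 4: x=[8.3560 11.5559] v=[0.0790 -0.1890]
Step 5: x=[7.1065 11.8115] v=[-2.4991 0.5111]
Step 6: x=[5.2566 12.2290] v=[-3.6999 0.8349]

Answer: 5.2566 12.2290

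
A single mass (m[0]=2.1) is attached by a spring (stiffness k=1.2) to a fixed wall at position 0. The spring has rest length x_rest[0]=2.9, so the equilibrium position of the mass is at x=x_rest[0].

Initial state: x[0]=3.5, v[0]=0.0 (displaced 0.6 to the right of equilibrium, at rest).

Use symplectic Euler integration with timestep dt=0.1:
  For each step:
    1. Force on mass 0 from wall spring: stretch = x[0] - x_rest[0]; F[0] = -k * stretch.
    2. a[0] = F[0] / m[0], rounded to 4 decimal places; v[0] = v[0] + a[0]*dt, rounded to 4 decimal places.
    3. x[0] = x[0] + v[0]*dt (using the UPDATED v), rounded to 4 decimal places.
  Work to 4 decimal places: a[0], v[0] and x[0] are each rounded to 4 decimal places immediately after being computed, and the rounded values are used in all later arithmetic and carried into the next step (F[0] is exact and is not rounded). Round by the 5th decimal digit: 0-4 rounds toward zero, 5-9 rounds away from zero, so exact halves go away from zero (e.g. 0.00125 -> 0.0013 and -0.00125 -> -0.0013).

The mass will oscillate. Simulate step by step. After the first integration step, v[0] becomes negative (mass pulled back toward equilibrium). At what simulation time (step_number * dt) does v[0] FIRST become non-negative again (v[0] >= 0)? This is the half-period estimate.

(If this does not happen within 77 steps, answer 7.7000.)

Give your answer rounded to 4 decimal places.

Step 0: x=[3.5000] v=[0.0000]
Step 1: x=[3.4966] v=[-0.0343]
Step 2: x=[3.4898] v=[-0.0684]
Step 3: x=[3.4796] v=[-0.1021]
Step 4: x=[3.4661] v=[-0.1352]
Step 5: x=[3.4493] v=[-0.1676]
Step 6: x=[3.4294] v=[-0.1990]
Step 7: x=[3.4065] v=[-0.2293]
Step 8: x=[3.3807] v=[-0.2582]
Step 9: x=[3.3521] v=[-0.2857]
Step 10: x=[3.3210] v=[-0.3115]
Step 11: x=[3.2874] v=[-0.3356]
Step 12: x=[3.2516] v=[-0.3577]
Step 13: x=[3.2138] v=[-0.3778]
Step 14: x=[3.1742] v=[-0.3957]
Step 15: x=[3.1331] v=[-0.4114]
Step 16: x=[3.0906] v=[-0.4247]
Step 17: x=[3.0470] v=[-0.4356]
Step 18: x=[3.0026] v=[-0.4440]
Step 19: x=[2.9576] v=[-0.4499]
Step 20: x=[2.9123] v=[-0.4532]
Step 21: x=[2.8669] v=[-0.4539]
Step 22: x=[2.8217] v=[-0.4520]
Step 23: x=[2.7770] v=[-0.4475]
Step 24: x=[2.7330] v=[-0.4405]
Step 25: x=[2.6899] v=[-0.4310]
Step 26: x=[2.6480] v=[-0.4190]
Step 27: x=[2.6075] v=[-0.4046]
Step 28: x=[2.5687] v=[-0.3879]
Step 29: x=[2.5318] v=[-0.3690]
Step 30: x=[2.4970] v=[-0.3480]
Step 31: x=[2.4645] v=[-0.3250]
Step 32: x=[2.4345] v=[-0.3001]
Step 33: x=[2.4072] v=[-0.2735]
Step 34: x=[2.3827] v=[-0.2453]
Step 35: x=[2.3611] v=[-0.2157]
Step 36: x=[2.3426] v=[-0.1849]
Step 37: x=[2.3273] v=[-0.1531]
Step 38: x=[2.3153] v=[-0.1204]
Step 39: x=[2.3066] v=[-0.0870]
Step 40: x=[2.3013] v=[-0.0531]
Step 41: x=[2.2994] v=[-0.0189]
Step 42: x=[2.3009] v=[0.0154]
First v>=0 after going negative at step 42, time=4.2000

Answer: 4.2000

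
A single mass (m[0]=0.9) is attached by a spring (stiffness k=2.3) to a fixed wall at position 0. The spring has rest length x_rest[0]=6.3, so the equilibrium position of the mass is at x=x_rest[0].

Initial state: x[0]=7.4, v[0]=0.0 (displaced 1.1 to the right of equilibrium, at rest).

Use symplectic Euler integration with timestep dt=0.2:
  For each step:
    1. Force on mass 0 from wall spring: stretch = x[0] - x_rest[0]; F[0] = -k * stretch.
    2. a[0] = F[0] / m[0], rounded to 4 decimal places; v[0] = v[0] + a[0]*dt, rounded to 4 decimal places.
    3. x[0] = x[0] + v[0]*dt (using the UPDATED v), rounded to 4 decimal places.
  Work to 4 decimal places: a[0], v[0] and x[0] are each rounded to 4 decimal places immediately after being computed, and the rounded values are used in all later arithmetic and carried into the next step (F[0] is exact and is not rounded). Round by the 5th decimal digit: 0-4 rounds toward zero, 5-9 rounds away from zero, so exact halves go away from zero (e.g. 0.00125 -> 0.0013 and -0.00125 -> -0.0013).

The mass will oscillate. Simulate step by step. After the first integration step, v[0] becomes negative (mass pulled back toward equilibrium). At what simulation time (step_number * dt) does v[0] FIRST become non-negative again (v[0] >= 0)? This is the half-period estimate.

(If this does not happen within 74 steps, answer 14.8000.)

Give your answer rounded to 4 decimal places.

Step 0: x=[7.4000] v=[0.0000]
Step 1: x=[7.2876] v=[-0.5622]
Step 2: x=[7.0742] v=[-1.0670]
Step 3: x=[6.7817] v=[-1.4627]
Step 4: x=[6.4399] v=[-1.7089]
Step 5: x=[6.0838] v=[-1.7804]
Step 6: x=[5.7498] v=[-1.6699]
Step 7: x=[5.4721] v=[-1.3887]
Step 8: x=[5.2790] v=[-0.9656]
Step 9: x=[5.1902] v=[-0.4438]
Step 10: x=[5.2149] v=[0.1234]
First v>=0 after going negative at step 10, time=2.0000

Answer: 2.0000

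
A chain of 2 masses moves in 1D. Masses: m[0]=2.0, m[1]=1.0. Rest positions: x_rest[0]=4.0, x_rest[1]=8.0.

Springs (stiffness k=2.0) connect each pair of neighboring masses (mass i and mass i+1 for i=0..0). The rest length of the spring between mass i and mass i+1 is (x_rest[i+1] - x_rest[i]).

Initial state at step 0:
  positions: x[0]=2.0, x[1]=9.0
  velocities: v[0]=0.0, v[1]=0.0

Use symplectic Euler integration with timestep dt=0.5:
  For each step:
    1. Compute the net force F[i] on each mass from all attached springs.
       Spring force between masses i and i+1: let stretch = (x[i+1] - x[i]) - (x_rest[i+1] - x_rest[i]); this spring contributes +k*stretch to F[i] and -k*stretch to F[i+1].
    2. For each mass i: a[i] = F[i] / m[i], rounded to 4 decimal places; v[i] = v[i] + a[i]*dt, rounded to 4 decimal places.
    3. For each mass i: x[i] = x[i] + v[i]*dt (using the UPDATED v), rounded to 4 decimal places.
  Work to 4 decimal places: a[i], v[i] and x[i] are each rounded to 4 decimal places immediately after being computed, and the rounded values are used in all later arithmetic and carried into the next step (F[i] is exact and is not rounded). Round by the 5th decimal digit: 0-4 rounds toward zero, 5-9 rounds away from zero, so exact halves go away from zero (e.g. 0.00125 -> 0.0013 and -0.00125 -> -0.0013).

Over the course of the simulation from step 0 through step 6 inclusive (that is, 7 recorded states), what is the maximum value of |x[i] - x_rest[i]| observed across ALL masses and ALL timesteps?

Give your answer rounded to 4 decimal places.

Answer: 3.2187

Derivation:
Step 0: x=[2.0000 9.0000] v=[0.0000 0.0000]
Step 1: x=[2.7500 7.5000] v=[1.5000 -3.0000]
Step 2: x=[3.6875 5.6250] v=[1.8750 -3.7500]
Step 3: x=[4.1094 4.7813] v=[0.8438 -1.6875]
Step 4: x=[3.6993 5.6016] v=[-0.8203 1.6406]
Step 5: x=[2.7647 7.4708] v=[-1.8692 3.7383]
Step 6: x=[2.0066 8.9869] v=[-1.5162 3.0322]
Max displacement = 3.2187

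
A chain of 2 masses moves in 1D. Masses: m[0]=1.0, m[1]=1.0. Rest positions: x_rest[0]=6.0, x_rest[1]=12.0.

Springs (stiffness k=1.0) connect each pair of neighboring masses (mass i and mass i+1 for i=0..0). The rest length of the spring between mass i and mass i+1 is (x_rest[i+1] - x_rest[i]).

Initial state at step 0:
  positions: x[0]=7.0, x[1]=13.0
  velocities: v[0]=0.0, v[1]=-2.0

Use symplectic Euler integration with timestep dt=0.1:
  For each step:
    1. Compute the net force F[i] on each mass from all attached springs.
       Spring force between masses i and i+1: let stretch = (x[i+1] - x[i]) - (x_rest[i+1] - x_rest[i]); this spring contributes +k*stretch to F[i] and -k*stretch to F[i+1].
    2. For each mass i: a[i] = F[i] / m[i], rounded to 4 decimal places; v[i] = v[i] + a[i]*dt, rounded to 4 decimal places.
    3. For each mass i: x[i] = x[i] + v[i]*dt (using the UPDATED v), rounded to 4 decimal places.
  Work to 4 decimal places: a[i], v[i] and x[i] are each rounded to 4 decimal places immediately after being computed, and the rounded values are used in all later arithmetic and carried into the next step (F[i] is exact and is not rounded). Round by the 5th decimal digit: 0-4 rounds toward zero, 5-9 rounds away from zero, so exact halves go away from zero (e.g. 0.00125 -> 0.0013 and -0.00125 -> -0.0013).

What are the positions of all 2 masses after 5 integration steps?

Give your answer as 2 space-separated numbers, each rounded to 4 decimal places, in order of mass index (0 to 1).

Step 0: x=[7.0000 13.0000] v=[0.0000 -2.0000]
Step 1: x=[7.0000 12.8000] v=[0.0000 -2.0000]
Step 2: x=[6.9980 12.6020] v=[-0.0200 -1.9800]
Step 3: x=[6.9920 12.4080] v=[-0.0596 -1.9404]
Step 4: x=[6.9802 12.2198] v=[-0.1180 -1.8820]
Step 5: x=[6.9608 12.0392] v=[-0.1940 -1.8060]

Answer: 6.9608 12.0392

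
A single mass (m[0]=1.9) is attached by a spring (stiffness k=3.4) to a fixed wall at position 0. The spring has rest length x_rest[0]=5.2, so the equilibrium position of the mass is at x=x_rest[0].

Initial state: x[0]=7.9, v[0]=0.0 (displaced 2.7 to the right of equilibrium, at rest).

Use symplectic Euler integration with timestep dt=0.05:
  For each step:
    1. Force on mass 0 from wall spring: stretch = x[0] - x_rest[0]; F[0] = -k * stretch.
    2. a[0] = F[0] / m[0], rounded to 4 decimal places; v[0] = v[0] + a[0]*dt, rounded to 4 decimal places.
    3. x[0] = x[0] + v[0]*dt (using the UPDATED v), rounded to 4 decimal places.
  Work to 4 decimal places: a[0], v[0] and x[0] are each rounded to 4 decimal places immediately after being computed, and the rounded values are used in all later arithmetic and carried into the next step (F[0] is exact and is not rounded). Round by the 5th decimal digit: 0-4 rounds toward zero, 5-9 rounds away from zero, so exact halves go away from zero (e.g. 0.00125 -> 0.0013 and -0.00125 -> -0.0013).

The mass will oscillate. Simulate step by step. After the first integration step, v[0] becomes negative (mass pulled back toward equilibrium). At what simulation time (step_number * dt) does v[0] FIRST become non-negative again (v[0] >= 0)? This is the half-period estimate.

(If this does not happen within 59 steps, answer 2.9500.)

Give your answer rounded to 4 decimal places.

Answer: 2.3500

Derivation:
Step 0: x=[7.9000] v=[0.0000]
Step 1: x=[7.8879] v=[-0.2416]
Step 2: x=[7.8638] v=[-0.4821]
Step 3: x=[7.8278] v=[-0.7204]
Step 4: x=[7.7800] v=[-0.9555]
Step 5: x=[7.7207] v=[-1.1863]
Step 6: x=[7.6501] v=[-1.4118]
Step 7: x=[7.5686] v=[-1.6310]
Step 8: x=[7.4765] v=[-1.8429]
Step 9: x=[7.3742] v=[-2.0466]
Step 10: x=[7.2621] v=[-2.2411]
Step 11: x=[7.1408] v=[-2.4256]
Step 12: x=[7.0108] v=[-2.5993]
Step 13: x=[6.8727] v=[-2.7613]
Step 14: x=[6.7272] v=[-2.9110]
Step 15: x=[6.5748] v=[-3.0476]
Step 16: x=[6.4163] v=[-3.1706]
Step 17: x=[6.2523] v=[-3.2794]
Step 18: x=[6.0836] v=[-3.3736]
Step 19: x=[5.9110] v=[-3.4527]
Step 20: x=[5.7352] v=[-3.5163]
Step 21: x=[5.5570] v=[-3.5642]
Step 22: x=[5.3772] v=[-3.5961]
Step 23: x=[5.1966] v=[-3.6120]
Step 24: x=[5.0160] v=[-3.6117]
Step 25: x=[4.8362] v=[-3.5952]
Step 26: x=[4.6581] v=[-3.5627]
Step 27: x=[4.4824] v=[-3.5142]
Step 28: x=[4.3099] v=[-3.4500]
Step 29: x=[4.1414] v=[-3.3704]
Step 30: x=[3.9776] v=[-3.2757]
Step 31: x=[3.8193] v=[-3.1663]
Step 32: x=[3.6672] v=[-3.0428]
Step 33: x=[3.5219] v=[-2.9057]
Step 34: x=[3.3841] v=[-2.7556]
Step 35: x=[3.2544] v=[-2.5931]
Step 36: x=[3.1335] v=[-2.4190]
Step 37: x=[3.0218] v=[-2.2341]
Step 38: x=[2.9198] v=[-2.0392]
Step 39: x=[2.8280] v=[-1.8352]
Step 40: x=[2.7469] v=[-1.6230]
Step 41: x=[2.6767] v=[-1.4035]
Step 42: x=[2.6178] v=[-1.1777]
Step 43: x=[2.5705] v=[-0.9467]
Step 44: x=[2.5349] v=[-0.7114]
Step 45: x=[2.5113] v=[-0.4729]
Step 46: x=[2.4997] v=[-0.2323]
Step 47: x=[2.5002] v=[0.0093]
First v>=0 after going negative at step 47, time=2.3500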